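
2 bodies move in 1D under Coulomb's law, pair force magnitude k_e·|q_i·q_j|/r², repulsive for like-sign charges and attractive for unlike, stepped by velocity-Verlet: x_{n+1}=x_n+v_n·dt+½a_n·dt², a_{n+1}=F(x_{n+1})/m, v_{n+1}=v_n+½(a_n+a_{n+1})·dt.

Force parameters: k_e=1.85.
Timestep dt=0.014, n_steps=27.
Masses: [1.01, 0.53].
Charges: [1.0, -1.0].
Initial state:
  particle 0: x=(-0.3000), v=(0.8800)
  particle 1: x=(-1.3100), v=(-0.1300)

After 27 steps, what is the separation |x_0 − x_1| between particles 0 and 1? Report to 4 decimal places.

step 0: x0=(-0.3000) x1=(-1.3100)
step 1: x0=(-0.2879) x1=(-1.3115)
step 2: x0=(-0.2761) x1=(-1.3123)
step 3: x0=(-0.2646) x1=(-1.3125)
step 4: x0=(-0.2534) x1=(-1.3121)
step 5: x0=(-0.2426) x1=(-1.3110)
step 6: x0=(-0.2321) x1=(-1.3094)
step 7: x0=(-0.2219) x1=(-1.3072)
step 8: x0=(-0.2120) x1=(-1.3044)
step 9: x0=(-0.2024) x1=(-1.3010)
step 10: x0=(-0.1932) x1=(-1.2970)
step 11: x0=(-0.1842) x1=(-1.2925)
step 12: x0=(-0.1754) x1=(-1.2875)
step 13: x0=(-0.1670) x1=(-1.2818)
step 14: x0=(-0.1589) x1=(-1.2757)
step 15: x0=(-0.1511) x1=(-1.2690)
step 16: x0=(-0.1435) x1=(-1.2617)
step 17: x0=(-0.1363) x1=(-1.2539)
step 18: x0=(-0.1293) x1=(-1.2455)
step 19: x0=(-0.1226) x1=(-1.2366)
step 20: x0=(-0.1162) x1=(-1.2271)
step 21: x0=(-0.1101) x1=(-1.2171)
step 22: x0=(-0.1043) x1=(-1.2065)
step 23: x0=(-0.0987) x1=(-1.1954)
step 24: x0=(-0.0935) x1=(-1.1837)
step 25: x0=(-0.0886) x1=(-1.1714)
step 26: x0=(-0.0840) x1=(-1.1585)
step 27: x0=(-0.0797) x1=(-1.1451)

1.0654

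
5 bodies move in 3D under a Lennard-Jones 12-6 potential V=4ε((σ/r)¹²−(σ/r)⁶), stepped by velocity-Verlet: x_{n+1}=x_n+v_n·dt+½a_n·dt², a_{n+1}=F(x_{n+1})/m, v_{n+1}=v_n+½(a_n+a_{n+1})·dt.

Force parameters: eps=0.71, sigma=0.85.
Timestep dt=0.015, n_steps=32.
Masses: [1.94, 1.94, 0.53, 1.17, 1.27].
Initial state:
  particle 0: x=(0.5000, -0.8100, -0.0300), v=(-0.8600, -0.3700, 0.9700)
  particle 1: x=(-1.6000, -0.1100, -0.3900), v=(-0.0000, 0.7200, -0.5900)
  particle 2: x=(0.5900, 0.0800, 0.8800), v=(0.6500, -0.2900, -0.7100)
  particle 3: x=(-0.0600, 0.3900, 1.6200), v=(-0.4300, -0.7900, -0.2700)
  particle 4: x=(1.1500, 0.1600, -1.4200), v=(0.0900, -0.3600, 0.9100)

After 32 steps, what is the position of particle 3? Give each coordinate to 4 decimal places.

(-0.1407, -0.0370, 1.3533)

step 0: x0=(0.5000, -0.8100, -0.0300) x1=(-1.6000, -0.1100, -0.3900) x2=(0.5900, 0.0800, 0.8800) x3=(-0.0600, 0.3900, 1.6200) x4=(1.1500, 0.1600, -1.4200)
step 1: x0=(0.4871, -0.8155, -0.0154) x1=(-1.6000, -0.0992, -0.3988) x2=(0.5995, 0.0756, 0.8695) x3=(-0.0663, 0.3781, 1.6158) x4=(1.1513, 0.1546, -1.4063)
step 2: x0=(0.4742, -0.8209, -0.0007) x1=(-1.6000, -0.0884, -0.4077) x2=(0.6084, 0.0712, 0.8593) x3=(-0.0724, 0.3661, 1.6113) x4=(1.1527, 0.1492, -1.3927)
step 3: x0=(0.4613, -0.8262, 0.0140) x1=(-1.6000, -0.0776, -0.4165) x2=(0.6167, 0.0667, 0.8493) x3=(-0.0783, 0.3539, 1.6066) x4=(1.1540, 0.1438, -1.3790)
step 4: x0=(0.4485, -0.8314, 0.0288) x1=(-1.6000, -0.0668, -0.4254) x2=(0.6244, 0.0620, 0.8396) x3=(-0.0838, 0.3417, 1.6016) x4=(1.1553, 0.1383, -1.3653)
step 5: x0=(0.4357, -0.8365, 0.0438) x1=(-1.5999, -0.0560, -0.4342) x2=(0.6314, 0.0572, 0.8302) x3=(-0.0892, 0.3293, 1.5963) x4=(1.1567, 0.1329, -1.3515)
step 6: x0=(0.4229, -0.8415, 0.0588) x1=(-1.5999, -0.0452, -0.4431) x2=(0.6378, 0.0521, 0.8209) x3=(-0.0943, 0.3169, 1.5907) x4=(1.1580, 0.1274, -1.3378)
step 7: x0=(0.4101, -0.8463, 0.0739) x1=(-1.5999, -0.0344, -0.4519) x2=(0.6436, 0.0469, 0.8119) x3=(-0.0991, 0.3044, 1.5848) x4=(1.1593, 0.1220, -1.3241)
step 8: x0=(0.3973, -0.8510, 0.0891) x1=(-1.5999, -0.0236, -0.4607) x2=(0.6487, 0.0413, 0.8030) x3=(-0.1037, 0.2917, 1.5787) x4=(1.1606, 0.1165, -1.3103)
step 9: x0=(0.3846, -0.8556, 0.1044) x1=(-1.5998, -0.0128, -0.4696) x2=(0.6531, 0.0355, 0.7943) x3=(-0.1080, 0.2790, 1.5724) x4=(1.1618, 0.1111, -1.2965)
step 10: x0=(0.3720, -0.8600, 0.1199) x1=(-1.5998, -0.0020, -0.4784) x2=(0.6569, 0.0293, 0.7856) x3=(-0.1122, 0.2662, 1.5657) x4=(1.1631, 0.1056, -1.2827)
step 11: x0=(0.3593, -0.8643, 0.1354) x1=(-1.5997, 0.0088, -0.4872) x2=(0.6599, 0.0227, 0.7771) x3=(-0.1160, 0.2533, 1.5589) x4=(1.1644, 0.1001, -1.2689)
step 12: x0=(0.3468, -0.8684, 0.1511) x1=(-1.5997, 0.0196, -0.4961) x2=(0.6623, 0.0157, 0.7687) x3=(-0.1197, 0.2404, 1.5517) x4=(1.1657, 0.0946, -1.2550)
step 13: x0=(0.3343, -0.8723, 0.1668) x1=(-1.5996, 0.0303, -0.5049) x2=(0.6639, 0.0082, 0.7604) x3=(-0.1231, 0.2273, 1.5444) x4=(1.1669, 0.0891, -1.2412)
step 14: x0=(0.3218, -0.8760, 0.1827) x1=(-1.5996, 0.0411, -0.5137) x2=(0.6648, 0.0003, 0.7521) x3=(-0.1262, 0.2142, 1.5367) x4=(1.1682, 0.0836, -1.2273)
step 15: x0=(0.3094, -0.8795, 0.1987) x1=(-1.5995, 0.0519, -0.5226) x2=(0.6649, -0.0081, 0.7439) x3=(-0.1291, 0.2010, 1.5289) x4=(1.1694, 0.0781, -1.2134)
step 16: x0=(0.2971, -0.8829, 0.2148) x1=(-1.5994, 0.0627, -0.5314) x2=(0.6643, -0.0171, 0.7358) x3=(-0.1318, 0.1877, 1.5208) x4=(1.1706, 0.0726, -1.1995)
step 17: x0=(0.2849, -0.8860, 0.2311) x1=(-1.5994, 0.0735, -0.5402) x2=(0.6628, -0.0266, 0.7277) x3=(-0.1343, 0.1744, 1.5124) x4=(1.1718, 0.0670, -1.1856)
step 18: x0=(0.2727, -0.8890, 0.2474) x1=(-1.5993, 0.0843, -0.5490) x2=(0.6606, -0.0366, 0.7198) x3=(-0.1365, 0.1610, 1.5038) x4=(1.1730, 0.0615, -1.1717)
step 19: x0=(0.2606, -0.8917, 0.2639) x1=(-1.5992, 0.0951, -0.5578) x2=(0.6575, -0.0472, 0.7119) x3=(-0.1385, 0.1475, 1.4949) x4=(1.1743, 0.0560, -1.1577)
step 20: x0=(0.2486, -0.8943, 0.2804) x1=(-1.5991, 0.1058, -0.5666) x2=(0.6536, -0.0584, 0.7041) x3=(-0.1402, 0.1339, 1.4858) x4=(1.1754, 0.0504, -1.1437)
step 21: x0=(0.2367, -0.8966, 0.2971) x1=(-1.5991, 0.1166, -0.5754) x2=(0.6489, -0.0701, 0.6965) x3=(-0.1417, 0.1203, 1.4764) x4=(1.1766, 0.0449, -1.1298)
step 22: x0=(0.2249, -0.8988, 0.3139) x1=(-1.5990, 0.1274, -0.5843) x2=(0.6433, -0.0822, 0.6891) x3=(-0.1430, 0.1065, 1.4668) x4=(1.1778, 0.0393, -1.1157)
step 23: x0=(0.2131, -0.9008, 0.3307) x1=(-1.5989, 0.1382, -0.5931) x2=(0.6370, -0.0947, 0.6820) x3=(-0.1440, 0.0927, 1.4569) x4=(1.1790, 0.0338, -1.1017)
step 24: x0=(0.2014, -0.9027, 0.3476) x1=(-1.5988, 0.1490, -0.6019) x2=(0.6300, -0.1074, 0.6752) x3=(-0.1447, 0.0788, 1.4467) x4=(1.1801, 0.0282, -1.0876)
step 25: x0=(0.1897, -0.9045, 0.3645) x1=(-1.5987, 0.1597, -0.6107) x2=(0.6224, -0.1201, 0.6689) x3=(-0.1452, 0.0648, 1.4362) x4=(1.1813, 0.0226, -1.0736)
step 26: x0=(0.1779, -0.9063, 0.3815) x1=(-1.5986, 0.1705, -0.6195) x2=(0.6143, -0.1325, 0.6632) x3=(-0.1454, 0.0506, 1.4253) x4=(1.1824, 0.0170, -1.0595)
step 27: x0=(0.1661, -0.9083, 0.3984) x1=(-1.5985, 0.1813, -0.6283) x2=(0.6059, -0.1442, 0.6582) x3=(-0.1454, 0.0364, 1.4142) x4=(1.1835, 0.0115, -1.0453)
step 28: x0=(0.1541, -0.9105, 0.4152) x1=(-1.5983, 0.1921, -0.6371) x2=(0.5976, -0.1547, 0.6541) x3=(-0.1450, 0.0220, 1.4027) x4=(1.1846, 0.0059, -1.0312)
step 29: x0=(0.1418, -0.9131, 0.4320) x1=(-1.5982, 0.2028, -0.6459) x2=(0.5896, -0.1635, 0.6510) x3=(-0.1444, 0.0075, 1.3909) x4=(1.1857, 0.0003, -1.0170)
step 30: x0=(0.1292, -0.9161, 0.4486) x1=(-1.5981, 0.2136, -0.6546) x2=(0.5823, -0.1703, 0.6490) x3=(-0.1435, -0.0071, 1.3787) x4=(1.1868, -0.0053, -1.0028)
step 31: x0=(0.1162, -0.9197, 0.4652) x1=(-1.5980, 0.2244, -0.6634) x2=(0.5757, -0.1746, 0.6482) x3=(-0.1422, -0.0220, 1.3662) x4=(1.1879, -0.0109, -0.9886)
step 32: x0=(0.1027, -0.9239, 0.4816) x1=(-1.5979, 0.2352, -0.6722) x2=(0.5700, -0.1764, 0.6485) x3=(-0.1407, -0.0370, 1.3533) x4=(1.1890, -0.0165, -0.9743)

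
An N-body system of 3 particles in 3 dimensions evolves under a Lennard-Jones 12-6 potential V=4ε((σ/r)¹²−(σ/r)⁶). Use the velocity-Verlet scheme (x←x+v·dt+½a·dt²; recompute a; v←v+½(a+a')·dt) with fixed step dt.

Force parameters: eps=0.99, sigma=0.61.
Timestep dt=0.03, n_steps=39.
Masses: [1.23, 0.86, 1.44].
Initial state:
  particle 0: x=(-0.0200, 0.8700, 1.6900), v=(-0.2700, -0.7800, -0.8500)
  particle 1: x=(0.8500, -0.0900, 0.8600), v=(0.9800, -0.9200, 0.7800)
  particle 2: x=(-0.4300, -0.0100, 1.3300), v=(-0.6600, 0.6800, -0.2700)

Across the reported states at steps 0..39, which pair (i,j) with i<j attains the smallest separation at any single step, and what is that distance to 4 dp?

step 0: x0=(-0.0200, 0.8700, 1.6900) x1=(0.8500, -0.0900, 0.8600) x2=(-0.4300, -0.0100, 1.3300)
step 1: x0=(-0.0282, 0.8463, 1.6644) x1=(0.8793, -0.1176, 0.8834) x2=(-0.4497, 0.0106, 1.3220)
step 2: x0=(-0.0368, 0.8219, 1.6384) x1=(0.9085, -0.1451, 0.9070) x2=(-0.4689, 0.0318, 1.3142)
step 3: x0=(-0.0457, 0.7966, 1.6121) x1=(0.9375, -0.1726, 0.9305) x2=(-0.4878, 0.0538, 1.3067)
step 4: x0=(-0.0553, 0.7702, 1.5854) x1=(0.9664, -0.2000, 0.9541) x2=(-0.5060, 0.0767, 1.2995)
step 5: x0=(-0.0658, 0.7423, 1.5580) x1=(0.9953, -0.2274, 0.9778) x2=(-0.5234, 0.1007, 1.2929)
step 6: x0=(-0.0775, 0.7127, 1.5299) x1=(1.0240, -0.2547, 1.0015) x2=(-0.5397, 0.1263, 1.2868)
step 7: x0=(-0.0908, 0.6811, 1.5009) x1=(1.0527, -0.2820, 1.0252) x2=(-0.5547, 0.1536, 1.2815)
step 8: x0=(-0.1058, 0.6474, 1.4712) x1=(1.0813, -0.3092, 1.0489) x2=(-0.5681, 0.1825, 1.2769)
step 9: x0=(-0.1206, 0.6139, 1.4414) x1=(1.1098, -0.3364, 1.0727) x2=(-0.5817, 0.2113, 1.2722)
step 10: x0=(-0.1265, 0.5881, 1.4149) x1=(1.1382, -0.3636, 1.0964) x2=(-0.6028, 0.2335, 1.2647)
step 11: x0=(-0.1119, 0.5775, 1.3949) x1=(1.1667, -0.3907, 1.1202) x2=(-0.6414, 0.2427, 1.2517)
step 12: x0=(-0.0896, 0.5717, 1.3769) x1=(1.1950, -0.4178, 1.1440) x2=(-0.6865, 0.2477, 1.2370)
step 13: x0=(-0.0681, 0.5655, 1.3588) x1=(1.2233, -0.4449, 1.1678) x2=(-0.7309, 0.2531, 1.2224)
step 14: x0=(-0.0491, 0.5581, 1.3401) x1=(1.2516, -0.4720, 1.1916) x2=(-0.7732, 0.2595, 1.2082)
step 15: x0=(-0.0325, 0.5497, 1.3210) x1=(1.2799, -0.4990, 1.2154) x2=(-0.8135, 0.2668, 1.1944)
step 16: x0=(-0.0178, 0.5406, 1.3015) x1=(1.3081, -0.5260, 1.2391) x2=(-0.8520, 0.2747, 1.1809)
step 17: x0=(-0.0047, 0.5309, 1.2819) x1=(1.3363, -0.5530, 1.2629) x2=(-0.8892, 0.2830, 1.1676)
step 18: x0=(0.0072, 0.5209, 1.2620) x1=(1.3645, -0.5800, 1.2867) x2=(-0.9254, 0.2915, 1.1544)
step 19: x0=(0.0182, 0.5106, 1.2421) x1=(1.3926, -0.6069, 1.3105) x2=(-0.9607, 0.3003, 1.1413)
step 20: x0=(0.0284, 0.5002, 1.2221) x1=(1.4208, -0.6338, 1.3343) x2=(-0.9954, 0.3093, 1.1283)
step 21: x0=(0.0380, 0.4896, 1.2020) x1=(1.4489, -0.6608, 1.3581) x2=(-1.0296, 0.3183, 1.1153)
step 22: x0=(0.0472, 0.4790, 1.1819) x1=(1.4770, -0.6877, 1.3819) x2=(-1.0634, 0.3274, 1.1024)
step 23: x0=(0.0560, 0.4683, 1.1618) x1=(1.5051, -0.7146, 1.4057) x2=(-1.0968, 0.3365, 1.0894)
step 24: x0=(0.0645, 0.4576, 1.1416) x1=(1.5331, -0.7415, 1.4295) x2=(-1.1300, 0.3457, 1.0765)
step 25: x0=(0.0728, 0.4468, 1.1215) x1=(1.5612, -0.7683, 1.4533) x2=(-1.1630, 0.3548, 1.0636)
step 26: x0=(0.0809, 0.4360, 1.1013) x1=(1.5893, -0.7952, 1.4771) x2=(-1.1959, 0.3640, 1.0508)
step 27: x0=(0.0889, 0.4252, 1.0811) x1=(1.6173, -0.8221, 1.5009) x2=(-1.2286, 0.3732, 1.0379)
step 28: x0=(0.0967, 0.4144, 1.0609) x1=(1.6453, -0.8489, 1.5246) x2=(-1.2612, 0.3824, 1.0250)
step 29: x0=(0.1045, 0.4036, 1.0408) x1=(1.6734, -0.8758, 1.5484) x2=(-1.2937, 0.3916, 1.0121)
step 30: x0=(0.1121, 0.3928, 1.0206) x1=(1.7014, -0.9026, 1.5722) x2=(-1.3261, 0.4008, 0.9993)
step 31: x0=(0.1197, 0.3820, 1.0004) x1=(1.7294, -0.9295, 1.5960) x2=(-1.3585, 0.4100, 0.9864)
step 32: x0=(0.1273, 0.3711, 0.9802) x1=(1.7574, -0.9563, 1.6198) x2=(-1.3909, 0.4192, 0.9735)
step 33: x0=(0.1348, 0.3603, 0.9601) x1=(1.7854, -0.9831, 1.6435) x2=(-1.4231, 0.4284, 0.9606)
step 34: x0=(0.1422, 0.3495, 0.9399) x1=(1.8134, -1.0100, 1.6673) x2=(-1.4554, 0.4376, 0.9478)
step 35: x0=(0.1496, 0.3387, 0.9197) x1=(1.8414, -1.0368, 1.6911) x2=(-1.4876, 0.4468, 0.9349)
step 36: x0=(0.1571, 0.3279, 0.8995) x1=(1.8694, -1.0636, 1.7148) x2=(-1.5198, 0.4560, 0.9220)
step 37: x0=(0.1644, 0.3170, 0.8794) x1=(1.8974, -1.0905, 1.7386) x2=(-1.5520, 0.4652, 0.9092)
step 38: x0=(0.1718, 0.3062, 0.8592) x1=(1.9254, -1.1173, 1.7624) x2=(-1.5842, 0.4744, 0.8963)
step 39: x0=(0.1791, 0.2954, 0.8390) x1=(1.9534, -1.1441, 1.7861) x2=(-1.6163, 0.4836, 0.8834)

pair (0,2), distance 0.6124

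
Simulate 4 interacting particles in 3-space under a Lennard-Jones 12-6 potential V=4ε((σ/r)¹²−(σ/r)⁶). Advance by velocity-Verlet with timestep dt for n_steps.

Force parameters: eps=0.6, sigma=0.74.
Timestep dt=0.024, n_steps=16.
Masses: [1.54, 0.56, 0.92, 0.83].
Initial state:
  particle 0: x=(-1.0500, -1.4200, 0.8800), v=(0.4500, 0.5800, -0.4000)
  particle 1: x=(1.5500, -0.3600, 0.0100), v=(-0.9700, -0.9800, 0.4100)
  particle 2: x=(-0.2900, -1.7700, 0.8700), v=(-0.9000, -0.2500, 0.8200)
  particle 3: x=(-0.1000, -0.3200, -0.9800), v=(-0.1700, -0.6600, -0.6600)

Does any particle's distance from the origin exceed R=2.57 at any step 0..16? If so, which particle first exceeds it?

no

step 0: x0=(-1.0500, -1.4200, 0.8800) x1=(1.5500, -0.3600, 0.0100) x2=(-0.2900, -1.7700, 0.8700) x3=(-0.1000, -0.3200, -0.9800)
step 1: x0=(-1.0391, -1.4061, 0.8704) x1=(1.5267, -0.3835, 0.0198) x2=(-0.3117, -1.7760, 0.8897) x3=(-0.1041, -0.3358, -0.9958)
step 2: x0=(-1.0286, -1.3920, 0.8608) x1=(1.5034, -0.4070, 0.0297) x2=(-0.3328, -1.7822, 0.9094) x3=(-0.1081, -0.3517, -1.0116)
step 3: x0=(-1.0191, -1.3774, 0.8511) x1=(1.4800, -0.4306, 0.0395) x2=(-0.3523, -1.7894, 0.9292) x3=(-0.1122, -0.3675, -1.0275)
step 4: x0=(-1.0110, -1.3619, 0.8412) x1=(1.4567, -0.4541, 0.0493) x2=(-0.3693, -1.7980, 0.9493) x3=(-0.1162, -0.3834, -1.0432)
step 5: x0=(-1.0047, -1.3452, 0.8311) x1=(1.4333, -0.4776, 0.0591) x2=(-0.3834, -1.8087, 0.9698) x3=(-0.1202, -0.3993, -1.0590)
step 6: x0=(-0.9997, -1.3275, 0.8206) x1=(1.4099, -0.5012, 0.0688) x2=(-0.3952, -1.8210, 0.9909) x3=(-0.1243, -0.4151, -1.0748)
step 7: x0=(-0.9956, -1.3090, 0.8099) x1=(1.3864, -0.5247, 0.0786) x2=(-0.4056, -1.8345, 1.0124) x3=(-0.1283, -0.4310, -1.0905)
step 8: x0=(-0.9918, -1.2903, 0.7991) x1=(1.3629, -0.5482, 0.0883) x2=(-0.4155, -1.8485, 1.0340) x3=(-0.1323, -0.4469, -1.1062)
step 9: x0=(-0.9879, -1.2717, 0.7883) x1=(1.3394, -0.5718, 0.0981) x2=(-0.4255, -1.8623, 1.0556) x3=(-0.1362, -0.4627, -1.1219)
step 10: x0=(-0.9837, -1.2534, 0.7777) x1=(1.3159, -0.5953, 0.1078) x2=(-0.4360, -1.8757, 1.0770) x3=(-0.1402, -0.4786, -1.1376)
step 11: x0=(-0.9791, -1.2355, 0.7673) x1=(1.2923, -0.6189, 0.1175) x2=(-0.4471, -1.8882, 1.0980) x3=(-0.1442, -0.4945, -1.1533)
step 12: x0=(-0.9741, -1.2181, 0.7571) x1=(1.2688, -0.6424, 0.1272) x2=(-0.4590, -1.8999, 1.1185) x3=(-0.1481, -0.5104, -1.1689)
step 13: x0=(-0.9686, -1.2013, 0.7472) x1=(1.2451, -0.6660, 0.1369) x2=(-0.4715, -1.9107, 1.1386) x3=(-0.1520, -0.5263, -1.1846)
step 14: x0=(-0.9628, -1.1850, 0.7376) x1=(1.2215, -0.6895, 0.1466) x2=(-0.4847, -1.9206, 1.1582) x3=(-0.1560, -0.5422, -1.2002)
step 15: x0=(-0.9567, -1.1692, 0.7283) x1=(1.1978, -0.7131, 0.1562) x2=(-0.4983, -1.9297, 1.1773) x3=(-0.1599, -0.5581, -1.2158)
step 16: x0=(-0.9503, -1.1539, 0.7192) x1=(1.1741, -0.7366, 0.1659) x2=(-0.5125, -1.9380, 1.1960) x3=(-0.1638, -0.5740, -1.2313)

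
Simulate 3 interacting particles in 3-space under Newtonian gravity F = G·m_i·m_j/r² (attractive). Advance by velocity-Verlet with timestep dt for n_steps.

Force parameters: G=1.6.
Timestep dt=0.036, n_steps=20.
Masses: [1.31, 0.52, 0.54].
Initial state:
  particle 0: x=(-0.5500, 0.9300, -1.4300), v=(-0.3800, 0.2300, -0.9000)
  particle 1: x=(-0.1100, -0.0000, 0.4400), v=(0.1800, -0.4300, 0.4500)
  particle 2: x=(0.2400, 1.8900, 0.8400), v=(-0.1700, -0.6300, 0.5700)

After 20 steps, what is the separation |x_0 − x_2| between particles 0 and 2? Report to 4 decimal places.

3.3294

step 0: x0=(-0.5500, 0.9300, -1.4300) x1=(-0.1100, -0.0000, 0.4400) x2=(0.2400, 1.8900, 0.8400)
step 1: x0=(-0.5636, 0.9383, -1.4622) x1=(-0.1036, -0.0152, 0.4560) x2=(0.2338, 1.8671, 0.8603)
step 2: x0=(-0.5772, 0.9465, -1.4941) x1=(-0.0972, -0.0299, 0.4715) x2=(0.2274, 1.8438, 0.8802)
step 3: x0=(-0.5906, 0.9547, -1.5257) x1=(-0.0909, -0.0441, 0.4866) x2=(0.2209, 1.8201, 0.8997)
step 4: x0=(-0.6040, 0.9628, -1.5569) x1=(-0.0846, -0.0577, 0.5014) x2=(0.2142, 1.7960, 0.9188)
step 5: x0=(-0.6172, 0.9709, -1.5878) x1=(-0.0784, -0.0709, 0.5157) x2=(0.2073, 1.7715, 0.9376)
step 6: x0=(-0.6304, 0.9790, -1.6185) x1=(-0.0723, -0.0835, 0.5298) x2=(0.2003, 1.7466, 0.9559)
step 7: x0=(-0.6435, 0.9870, -1.6488) x1=(-0.0662, -0.0957, 0.5435) x2=(0.1932, 1.7214, 0.9738)
step 8: x0=(-0.6565, 0.9950, -1.6789) x1=(-0.0602, -0.1073, 0.5569) x2=(0.1859, 1.6957, 0.9914)
step 9: x0=(-0.6694, 1.0029, -1.7087) x1=(-0.0543, -0.1185, 0.5700) x2=(0.1785, 1.6697, 1.0086)
step 10: x0=(-0.6823, 1.0108, -1.7383) x1=(-0.0484, -0.1292, 0.5829) x2=(0.1709, 1.6433, 1.0254)
step 11: x0=(-0.6951, 1.0187, -1.7676) x1=(-0.0425, -0.1394, 0.5955) x2=(0.1633, 1.6166, 1.0419)
step 12: x0=(-0.7078, 1.0265, -1.7966) x1=(-0.0367, -0.1492, 0.6078) x2=(0.1555, 1.5894, 1.0580)
step 13: x0=(-0.7205, 1.0343, -1.8254) x1=(-0.0309, -0.1584, 0.6200) x2=(0.1475, 1.5619, 1.0737)
step 14: x0=(-0.7330, 1.0421, -1.8540) x1=(-0.0252, -0.1672, 0.6319) x2=(0.1395, 1.5340, 1.0891)
step 15: x0=(-0.7456, 1.0498, -1.8824) x1=(-0.0196, -0.1755, 0.6436) x2=(0.1314, 1.5058, 1.1042)
step 16: x0=(-0.7580, 1.0575, -1.9105) x1=(-0.0140, -0.1833, 0.6552) x2=(0.1231, 1.4771, 1.1188)
step 17: x0=(-0.7704, 1.0652, -1.9385) x1=(-0.0084, -0.1906, 0.6665) x2=(0.1147, 1.4481, 1.1332)
step 18: x0=(-0.7827, 1.0728, -1.9662) x1=(-0.0029, -0.1974, 0.6777) x2=(0.1063, 1.4187, 1.1471)
step 19: x0=(-0.7950, 1.0803, -1.9937) x1=(0.0026, -0.2037, 0.6888) x2=(0.0977, 1.3889, 1.1608)
step 20: x0=(-0.8072, 1.0879, -2.0210) x1=(0.0080, -0.2095, 0.6997) x2=(0.0891, 1.3587, 1.1740)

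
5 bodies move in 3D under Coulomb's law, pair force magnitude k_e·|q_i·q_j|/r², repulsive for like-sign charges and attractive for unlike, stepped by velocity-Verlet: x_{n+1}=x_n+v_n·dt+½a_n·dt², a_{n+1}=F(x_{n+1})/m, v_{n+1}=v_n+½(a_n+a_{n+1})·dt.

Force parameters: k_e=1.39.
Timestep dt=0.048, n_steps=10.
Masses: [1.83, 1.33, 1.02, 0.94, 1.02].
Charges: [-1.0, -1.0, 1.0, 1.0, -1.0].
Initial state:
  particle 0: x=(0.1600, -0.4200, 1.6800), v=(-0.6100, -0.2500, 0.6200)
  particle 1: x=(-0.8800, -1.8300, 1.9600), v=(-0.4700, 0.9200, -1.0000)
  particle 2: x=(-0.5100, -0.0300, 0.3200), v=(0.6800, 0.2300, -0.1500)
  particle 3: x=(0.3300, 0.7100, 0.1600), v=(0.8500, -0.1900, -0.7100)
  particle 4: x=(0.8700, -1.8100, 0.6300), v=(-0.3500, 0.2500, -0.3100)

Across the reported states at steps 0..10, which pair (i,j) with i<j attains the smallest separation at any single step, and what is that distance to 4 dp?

pair (2,3), distance 1.1303

step 0: x0=(0.1600, -0.4200, 1.6800) x1=(-0.8800, -1.8300, 1.9600) x2=(-0.5100, -0.0300, 0.3200) x3=(0.3300, 0.7100, 0.1600) x4=(0.8700, -1.8100, 0.6300)
step 1: x0=(0.1307, -0.4314, 1.7094) x1=(-0.9029, -1.7859, 1.9120) x2=(-0.4779, -0.0203, 0.3137) x3=(0.3717, 0.7011, 0.1262) x4=(0.8534, -1.7979, 0.6146)
step 2: x0=(0.1013, -0.4415, 1.7379) x1=(-0.9266, -1.7420, 1.8640) x2=(-0.4468, -0.0135, 0.3095) x3=(0.4154, 0.6927, 0.0930) x4=(0.8372, -1.7854, 0.5981)
step 3: x0=(0.0719, -0.4503, 1.7658) x1=(-0.9510, -1.6983, 1.8160) x2=(-0.4169, -0.0094, 0.3072) x3=(0.4608, 0.6847, 0.0602) x4=(0.8214, -1.7726, 0.5806)
step 4: x0=(0.0427, -0.4579, 1.7929) x1=(-0.9762, -1.6548, 1.7679) x2=(-0.3882, -0.0080, 0.3070) x3=(0.5080, 0.6772, 0.0278) x4=(0.8061, -1.7594, 0.5619)
step 5: x0=(0.0136, -0.4642, 1.8194) x1=(-1.0023, -1.6115, 1.7197) x2=(-0.3607, -0.0094, 0.3090) x3=(0.5570, 0.6699, -0.0044) x4=(0.7912, -1.7457, 0.5422)
step 6: x0=(-0.0152, -0.4694, 1.8454) x1=(-1.0293, -1.5685, 1.6713) x2=(-0.3345, -0.0134, 0.3132) x3=(0.6075, 0.6630, -0.0363) x4=(0.7767, -1.7315, 0.5214)
step 7: x0=(-0.0437, -0.4733, 1.8708) x1=(-1.0571, -1.5257, 1.6225) x2=(-0.3096, -0.0201, 0.3195) x3=(0.6596, 0.6563, -0.0680) x4=(0.7627, -1.7168, 0.4995)
step 8: x0=(-0.0719, -0.4761, 1.8958) x1=(-1.0858, -1.4830, 1.5735) x2=(-0.2858, -0.0293, 0.3281) x3=(0.7130, 0.6497, -0.0997) x4=(0.7491, -1.7014, 0.4765)
step 9: x0=(-0.0996, -0.4777, 1.9204) x1=(-1.1154, -1.4406, 1.5240) x2=(-0.2633, -0.0411, 0.3390) x3=(0.7677, 0.6431, -0.1312) x4=(0.7360, -1.6853, 0.4525)
step 10: x0=(-0.1269, -0.4783, 1.9447) x1=(-1.1458, -1.3983, 1.4739) x2=(-0.2419, -0.0553, 0.3521) x3=(0.8235, 0.6366, -0.1627) x4=(0.7233, -1.6685, 0.4274)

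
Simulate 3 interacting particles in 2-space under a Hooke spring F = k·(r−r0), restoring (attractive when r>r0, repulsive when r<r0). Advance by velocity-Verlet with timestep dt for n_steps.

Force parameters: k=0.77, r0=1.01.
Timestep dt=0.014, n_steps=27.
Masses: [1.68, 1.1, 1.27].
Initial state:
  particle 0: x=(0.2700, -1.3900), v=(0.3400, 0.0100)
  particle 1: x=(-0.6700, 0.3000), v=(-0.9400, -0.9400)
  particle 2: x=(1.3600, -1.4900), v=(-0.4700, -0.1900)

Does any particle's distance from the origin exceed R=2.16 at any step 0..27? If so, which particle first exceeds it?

step 0: x0=(0.2700, -1.3900) x1=(-0.6700, 0.3000) x2=(1.3600, -1.4900)
step 1: x0=(0.2747, -1.3898) x1=(-0.6830, 0.2867) x2=(1.3533, -1.4926)
step 2: x0=(0.2795, -1.3896) x1=(-0.6958, 0.2732) x2=(1.3465, -1.4951)
step 3: x0=(0.2841, -1.3893) x1=(-0.7084, 0.2593) x2=(1.3395, -1.4974)
step 4: x0=(0.2888, -1.3889) x1=(-0.7207, 0.2453) x2=(1.3324, -1.4996)
step 5: x0=(0.2934, -1.3884) x1=(-0.7328, 0.2309) x2=(1.3251, -1.5016)
step 6: x0=(0.2979, -1.3879) x1=(-0.7447, 0.2164) x2=(1.3177, -1.5036)
step 7: x0=(0.3024, -1.3873) x1=(-0.7563, 0.2015) x2=(1.3100, -1.5054)
step 8: x0=(0.3069, -1.3866) x1=(-0.7676, 0.1864) x2=(1.3023, -1.5071)
step 9: x0=(0.3113, -1.3859) x1=(-0.7787, 0.1711) x2=(1.2944, -1.5086)
step 10: x0=(0.3157, -1.3851) x1=(-0.7896, 0.1555) x2=(1.2863, -1.5101)
step 11: x0=(0.3200, -1.3843) x1=(-0.8002, 0.1397) x2=(1.2781, -1.5114)
step 12: x0=(0.3243, -1.3833) x1=(-0.8105, 0.1237) x2=(1.2697, -1.5126)
step 13: x0=(0.3285, -1.3824) x1=(-0.8207, 0.1074) x2=(1.2612, -1.5136)
step 14: x0=(0.3327, -1.3813) x1=(-0.8305, 0.0909) x2=(1.2526, -1.5146)
step 15: x0=(0.3368, -1.3802) x1=(-0.8401, 0.0741) x2=(1.2438, -1.5154)
step 16: x0=(0.3408, -1.3790) x1=(-0.8495, 0.0571) x2=(1.2348, -1.5161)
step 17: x0=(0.3448, -1.3778) x1=(-0.8586, 0.0400) x2=(1.2258, -1.5168)
step 18: x0=(0.3488, -1.3765) x1=(-0.8675, 0.0225) x2=(1.2166, -1.5173)
step 19: x0=(0.3527, -1.3751) x1=(-0.8761, 0.0049) x2=(1.2072, -1.5176)
step 20: x0=(0.3565, -1.3737) x1=(-0.8844, -0.0129) x2=(1.1977, -1.5179)
step 21: x0=(0.3602, -1.3723) x1=(-0.8926, -0.0310) x2=(1.1881, -1.5181)
step 22: x0=(0.3639, -1.3707) x1=(-0.9004, -0.0493) x2=(1.1784, -1.5182)
step 23: x0=(0.3675, -1.3692) x1=(-0.9080, -0.0677) x2=(1.1685, -1.5182)
step 24: x0=(0.3711, -1.3675) x1=(-0.9154, -0.0864) x2=(1.1585, -1.5180)
step 25: x0=(0.3745, -1.3658) x1=(-0.9225, -0.1052) x2=(1.1484, -1.5178)
step 26: x0=(0.3779, -1.3641) x1=(-0.9294, -0.1243) x2=(1.1381, -1.5175)
step 27: x0=(0.3813, -1.3623) x1=(-0.9360, -0.1435) x2=(1.1278, -1.5171)

no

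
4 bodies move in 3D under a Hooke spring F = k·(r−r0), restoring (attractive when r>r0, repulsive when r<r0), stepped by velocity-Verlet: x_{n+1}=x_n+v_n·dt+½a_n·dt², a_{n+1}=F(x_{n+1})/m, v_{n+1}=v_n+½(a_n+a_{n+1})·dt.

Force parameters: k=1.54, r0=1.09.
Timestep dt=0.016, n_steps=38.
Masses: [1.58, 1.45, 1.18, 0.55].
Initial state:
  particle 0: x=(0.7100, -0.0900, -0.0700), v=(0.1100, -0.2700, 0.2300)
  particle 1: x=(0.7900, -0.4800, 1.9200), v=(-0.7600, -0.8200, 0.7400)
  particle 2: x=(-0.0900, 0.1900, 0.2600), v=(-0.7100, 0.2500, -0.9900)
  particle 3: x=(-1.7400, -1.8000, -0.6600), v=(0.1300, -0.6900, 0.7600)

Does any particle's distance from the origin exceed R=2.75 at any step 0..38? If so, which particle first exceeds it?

step 0: x0=(0.7100, -0.0900, -0.0700) x1=(0.7900, -0.4800, 1.9200) x2=(-0.0900, 0.1900, 0.2600) x3=(-1.7400, -1.8000, -0.6600)
step 1: x0=(0.7116, -0.0945, -0.0663) x1=(0.7775, -0.4932, 1.9314) x2=(-0.1015, 0.1938, 0.2442) x3=(-1.7363, -1.8099, -0.6468)
step 2: x0=(0.7128, -0.0993, -0.0624) x1=(0.7645, -0.5065, 1.9418) x2=(-0.1132, 0.1970, 0.2285) x3=(-1.7296, -1.8174, -0.6317)
step 3: x0=(0.7137, -0.1045, -0.0584) x1=(0.7508, -0.5199, 1.9512) x2=(-0.1252, 0.1998, 0.2129) x3=(-1.7197, -1.8226, -0.6146)
step 4: x0=(0.7143, -0.1100, -0.0543) x1=(0.7365, -0.5334, 1.9596) x2=(-0.1374, 0.2021, 0.1975) x3=(-1.7068, -1.8256, -0.5956)
step 5: x0=(0.7145, -0.1158, -0.0500) x1=(0.7217, -0.5470, 1.9671) x2=(-0.1498, 0.2038, 0.1822) x3=(-1.6908, -1.8261, -0.5747)
step 6: x0=(0.7143, -0.1219, -0.0456) x1=(0.7062, -0.5608, 1.9736) x2=(-0.1624, 0.2051, 0.1670) x3=(-1.6719, -1.8245, -0.5520)
step 7: x0=(0.7138, -0.1284, -0.0410) x1=(0.6902, -0.5746, 1.9791) x2=(-0.1752, 0.2059, 0.1520) x3=(-1.6501, -1.8205, -0.5275)
step 8: x0=(0.7130, -0.1353, -0.0363) x1=(0.6736, -0.5884, 1.9836) x2=(-0.1882, 0.2061, 0.1372) x3=(-1.6254, -1.8143, -0.5012)
step 9: x0=(0.7118, -0.1424, -0.0314) x1=(0.6565, -0.6024, 1.9871) x2=(-0.2013, 0.2058, 0.1225) x3=(-1.5979, -1.8059, -0.4731)
step 10: x0=(0.7102, -0.1499, -0.0264) x1=(0.6388, -0.6164, 1.9896) x2=(-0.2146, 0.2051, 0.1081) x3=(-1.5677, -1.7954, -0.4435)
step 11: x0=(0.7084, -0.1577, -0.0212) x1=(0.6207, -0.6304, 1.9912) x2=(-0.2281, 0.2038, 0.0939) x3=(-1.5348, -1.7827, -0.4122)
step 12: x0=(0.7061, -0.1658, -0.0158) x1=(0.6020, -0.6445, 1.9918) x2=(-0.2416, 0.2020, 0.0800) x3=(-1.4995, -1.7680, -0.3793)
step 13: x0=(0.7036, -0.1742, -0.0102) x1=(0.5828, -0.6586, 1.9915) x2=(-0.2553, 0.1997, 0.0663) x3=(-1.4616, -1.7513, -0.3450)
step 14: x0=(0.7008, -0.1829, -0.0044) x1=(0.5632, -0.6727, 1.9901) x2=(-0.2690, 0.1970, 0.0528) x3=(-1.4214, -1.7326, -0.3093)
step 15: x0=(0.6976, -0.1919, 0.0015) x1=(0.5430, -0.6868, 1.9879) x2=(-0.2829, 0.1938, 0.0396) x3=(-1.3789, -1.7121, -0.2722)
step 16: x0=(0.6941, -0.2011, 0.0077) x1=(0.5225, -0.7009, 1.9847) x2=(-0.2967, 0.1900, 0.0267) x3=(-1.3343, -1.6897, -0.2338)
step 17: x0=(0.6903, -0.2107, 0.0140) x1=(0.5015, -0.7150, 1.9806) x2=(-0.3106, 0.1859, 0.0142) x3=(-1.2876, -1.6657, -0.1942)
step 18: x0=(0.6862, -0.2205, 0.0205) x1=(0.4802, -0.7291, 1.9756) x2=(-0.3246, 0.1812, 0.0019) x3=(-1.2389, -1.6399, -0.1535)
step 19: x0=(0.6819, -0.2305, 0.0273) x1=(0.4584, -0.7431, 1.9697) x2=(-0.3385, 0.1762, -0.0101) x3=(-1.1885, -1.6127, -0.1117)
step 20: x0=(0.6772, -0.2408, 0.0342) x1=(0.4363, -0.7571, 1.9629) x2=(-0.3524, 0.1706, -0.0217) x3=(-1.1363, -1.5839, -0.0689)
step 21: x0=(0.6723, -0.2513, 0.0414) x1=(0.4138, -0.7710, 1.9553) x2=(-0.3663, 0.1647, -0.0329) x3=(-1.0825, -1.5537, -0.0252)
step 22: x0=(0.6671, -0.2621, 0.0487) x1=(0.3911, -0.7848, 1.9468) x2=(-0.3801, 0.1584, -0.0438) x3=(-1.0273, -1.5222, 0.0194)
step 23: x0=(0.6617, -0.2730, 0.0563) x1=(0.3680, -0.7986, 1.9375) x2=(-0.3939, 0.1516, -0.0544) x3=(-0.9707, -1.4895, 0.0647)
step 24: x0=(0.6561, -0.2842, 0.0641) x1=(0.3447, -0.8122, 1.9274) x2=(-0.4075, 0.1445, -0.0646) x3=(-0.9129, -1.4557, 0.1107)
step 25: x0=(0.6502, -0.2955, 0.0721) x1=(0.3211, -0.8258, 1.9165) x2=(-0.4211, 0.1370, -0.0744) x3=(-0.8540, -1.4209, 0.1574)
step 26: x0=(0.6441, -0.3070, 0.0803) x1=(0.2973, -0.8392, 1.9049) x2=(-0.4346, 0.1292, -0.0838) x3=(-0.7942, -1.3851, 0.2046)
step 27: x0=(0.6379, -0.3187, 0.0887) x1=(0.2733, -0.8525, 1.8926) x2=(-0.4480, 0.1210, -0.0928) x3=(-0.7334, -1.3485, 0.2523)
step 28: x0=(0.6314, -0.3305, 0.0973) x1=(0.2491, -0.8656, 1.8796) x2=(-0.4612, 0.1125, -0.1014) x3=(-0.6719, -1.3112, 0.3004)
step 29: x0=(0.6248, -0.3424, 0.1061) x1=(0.2247, -0.8786, 1.8659) x2=(-0.4743, 0.1037, -0.1097) x3=(-0.6098, -1.2732, 0.3489)
step 30: x0=(0.6180, -0.3544, 0.1151) x1=(0.2002, -0.8914, 1.8515) x2=(-0.4872, 0.0946, -0.1175) x3=(-0.5472, -1.2347, 0.3976)
step 31: x0=(0.6110, -0.3666, 0.1243) x1=(0.1755, -0.9041, 1.8365) x2=(-0.5000, 0.0851, -0.1250) x3=(-0.4841, -1.1957, 0.4466)
step 32: x0=(0.6039, -0.3788, 0.1337) x1=(0.1508, -0.9166, 1.8210) x2=(-0.5127, 0.0754, -0.1320) x3=(-0.4207, -1.1563, 0.4957)
step 33: x0=(0.5967, -0.3911, 0.1433) x1=(0.1260, -0.9288, 1.8049) x2=(-0.5251, 0.0654, -0.1387) x3=(-0.3571, -1.1165, 0.5450)
step 34: x0=(0.5894, -0.4035, 0.1530) x1=(0.1011, -0.9410, 1.7882) x2=(-0.5374, 0.0552, -0.1449) x3=(-0.2934, -1.0765, 0.5942)
step 35: x0=(0.5820, -0.4159, 0.1629) x1=(0.0761, -0.9529, 1.7711) x2=(-0.5495, 0.0447, -0.1508) x3=(-0.2296, -1.0362, 0.6435)
step 36: x0=(0.5744, -0.4284, 0.1729) x1=(0.0512, -0.9646, 1.7535) x2=(-0.5615, 0.0339, -0.1563) x3=(-0.1658, -0.9958, 0.6927)
step 37: x0=(0.5668, -0.4409, 0.1831) x1=(0.0261, -0.9761, 1.7355) x2=(-0.5732, 0.0228, -0.1613) x3=(-0.1021, -0.9552, 0.7417)
step 38: x0=(0.5591, -0.4534, 0.1934) x1=(0.0011, -0.9875, 1.7171) x2=(-0.5848, 0.0115, -0.1660) x3=(-0.0385, -0.9145, 0.7906)

no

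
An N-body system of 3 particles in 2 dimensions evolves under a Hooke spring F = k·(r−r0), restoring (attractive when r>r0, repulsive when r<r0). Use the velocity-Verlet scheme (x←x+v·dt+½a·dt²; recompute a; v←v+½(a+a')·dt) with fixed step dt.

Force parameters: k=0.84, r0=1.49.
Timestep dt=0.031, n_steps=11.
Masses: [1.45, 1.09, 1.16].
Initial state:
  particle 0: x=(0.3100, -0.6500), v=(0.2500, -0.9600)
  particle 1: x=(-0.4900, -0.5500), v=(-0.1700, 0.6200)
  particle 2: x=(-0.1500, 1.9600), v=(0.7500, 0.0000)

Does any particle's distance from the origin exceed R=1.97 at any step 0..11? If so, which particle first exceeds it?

step 0: x0=(0.3100, -0.6500) x1=(-0.4900, -0.5500) x2=(-0.1500, 1.9600)
step 1: x0=(0.3179, -0.6795) x1=(-0.4955, -0.5304) x2=(-0.1267, 1.9592)
step 2: x0=(0.3260, -0.7083) x1=(-0.5013, -0.5099) x2=(-0.1034, 1.9570)
step 3: x0=(0.3344, -0.7366) x1=(-0.5075, -0.4886) x2=(-0.0801, 1.9532)
step 4: x0=(0.3430, -0.7644) x1=(-0.5140, -0.4664) x2=(-0.0568, 1.9478)
step 5: x0=(0.3518, -0.7915) x1=(-0.5207, -0.4434) x2=(-0.0334, 1.9410)
step 6: x0=(0.3608, -0.8180) x1=(-0.5278, -0.4195) x2=(-0.0101, 1.9326)
step 7: x0=(0.3699, -0.8440) x1=(-0.5350, -0.3949) x2=(0.0132, 1.9227)
step 8: x0=(0.3792, -0.8694) x1=(-0.5423, -0.3694) x2=(0.0365, 1.9114)
step 9: x0=(0.3887, -0.8941) x1=(-0.5498, -0.3431) x2=(0.0598, 1.8985)
step 10: x0=(0.3982, -0.9182) x1=(-0.5574, -0.3161) x2=(0.0830, 1.8842)
step 11: x0=(0.4078, -0.9418) x1=(-0.5651, -0.2884) x2=(0.1061, 1.8684)

no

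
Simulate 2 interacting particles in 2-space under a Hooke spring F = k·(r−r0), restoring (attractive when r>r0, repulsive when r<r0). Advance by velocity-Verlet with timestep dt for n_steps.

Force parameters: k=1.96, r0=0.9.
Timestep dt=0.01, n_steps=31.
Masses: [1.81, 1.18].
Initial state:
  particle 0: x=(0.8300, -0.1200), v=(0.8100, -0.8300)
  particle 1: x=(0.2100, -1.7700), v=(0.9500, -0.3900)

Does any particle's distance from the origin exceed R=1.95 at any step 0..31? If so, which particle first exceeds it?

no

step 0: x0=(0.8300, -0.1200) x1=(0.2100, -1.7700)
step 1: x0=(0.8381, -0.1283) x1=(0.2195, -1.7738)
step 2: x0=(0.8461, -0.1368) x1=(0.2291, -1.7775)
step 3: x0=(0.8542, -0.1453) x1=(0.2387, -1.7811)
step 4: x0=(0.8621, -0.1539) x1=(0.2484, -1.7845)
step 5: x0=(0.8701, -0.1626) x1=(0.2581, -1.7878)
step 6: x0=(0.8780, -0.1714) x1=(0.2679, -1.7910)
step 7: x0=(0.8859, -0.1802) x1=(0.2777, -1.7941)
step 8: x0=(0.8938, -0.1892) x1=(0.2876, -1.7970)
step 9: x0=(0.9016, -0.1982) x1=(0.2975, -1.7998)
step 10: x0=(0.9094, -0.2073) x1=(0.3075, -1.8024)
step 11: x0=(0.9172, -0.2165) x1=(0.3175, -1.8050)
step 12: x0=(0.9249, -0.2257) x1=(0.3275, -1.8074)
step 13: x0=(0.9326, -0.2351) x1=(0.3377, -1.8097)
step 14: x0=(0.9403, -0.2445) x1=(0.3478, -1.8118)
step 15: x0=(0.9479, -0.2540) x1=(0.3580, -1.8139)
step 16: x0=(0.9555, -0.2636) x1=(0.3682, -1.8158)
step 17: x0=(0.9631, -0.2733) x1=(0.3785, -1.8176)
step 18: x0=(0.9707, -0.2830) x1=(0.3889, -1.8193)
step 19: x0=(0.9782, -0.2928) x1=(0.3992, -1.8209)
step 20: x0=(0.9857, -0.3027) x1=(0.4097, -1.8224)
step 21: x0=(0.9932, -0.3127) x1=(0.4201, -1.8237)
step 22: x0=(1.0006, -0.3227) x1=(0.4306, -1.8250)
step 23: x0=(1.0080, -0.3328) x1=(0.4412, -1.8261)
step 24: x0=(1.0154, -0.3430) x1=(0.4518, -1.8271)
step 25: x0=(1.0228, -0.3532) x1=(0.4624, -1.8280)
step 26: x0=(1.0301, -0.3635) x1=(0.4730, -1.8289)
step 27: x0=(1.0375, -0.3739) x1=(0.4837, -1.8296)
step 28: x0=(1.0447, -0.3844) x1=(0.4945, -1.8302)
step 29: x0=(1.0520, -0.3949) x1=(0.5053, -1.8307)
step 30: x0=(1.0592, -0.4055) x1=(0.5161, -1.8311)
step 31: x0=(1.0665, -0.4161) x1=(0.5270, -1.8314)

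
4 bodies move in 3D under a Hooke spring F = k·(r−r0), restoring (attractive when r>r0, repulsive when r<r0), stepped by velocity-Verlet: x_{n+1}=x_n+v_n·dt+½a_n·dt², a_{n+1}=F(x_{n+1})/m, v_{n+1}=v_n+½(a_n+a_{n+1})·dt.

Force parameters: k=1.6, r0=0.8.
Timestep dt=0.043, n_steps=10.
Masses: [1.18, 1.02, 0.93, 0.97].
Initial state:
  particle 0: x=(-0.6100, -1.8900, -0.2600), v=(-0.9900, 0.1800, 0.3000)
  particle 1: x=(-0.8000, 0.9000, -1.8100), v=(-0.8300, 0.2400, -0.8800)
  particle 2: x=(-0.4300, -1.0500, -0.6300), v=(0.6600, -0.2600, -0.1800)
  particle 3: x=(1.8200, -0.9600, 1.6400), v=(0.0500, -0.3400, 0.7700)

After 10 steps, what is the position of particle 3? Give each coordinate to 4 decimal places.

(1.0261, -0.9790, 1.0860)

step 0: x0=(-0.6100, -1.8900, -0.2600) x1=(-0.8000, 0.9000, -1.8100) x2=(-0.4300, -1.0500, -0.6300) x3=(1.8200, -0.9600, 1.6400)
step 1: x0=(-0.6504, -1.8786, -0.2468) x1=(-0.8320, 0.9032, -1.8409) x2=(-0.3994, -1.0592, -0.6362) x3=(1.8135, -0.9734, 1.6640)
step 2: x0=(-0.6864, -1.8600, -0.2332) x1=(-0.8563, 0.8921, -1.8575) x2=(-0.3645, -1.0646, -0.6392) x3=(1.7895, -0.9844, 1.6694)
step 3: x0=(-0.7180, -1.8342, -0.2192) x1=(-0.8730, 0.8667, -1.8598) x2=(-0.3257, -1.0660, -0.6391) x3=(1.7482, -0.9928, 1.6562)
step 4: x0=(-0.7450, -1.8014, -0.2049) x1=(-0.8820, 0.8272, -1.8477) x2=(-0.2833, -1.0636, -0.6359) x3=(1.6900, -0.9985, 1.6246)
step 5: x0=(-0.7675, -1.7620, -0.1904) x1=(-0.8833, 0.7741, -1.8214) x2=(-0.2379, -1.0575, -0.6298) x3=(1.6152, -1.0016, 1.5751)
step 6: x0=(-0.7856, -1.7161, -0.1759) x1=(-0.8772, 0.7079, -1.7812) x2=(-0.1898, -1.0479, -0.6207) x3=(1.5248, -1.0021, 1.5081)
step 7: x0=(-0.7993, -1.6641, -0.1615) x1=(-0.8639, 0.6293, -1.7277) x2=(-0.1397, -1.0350, -0.6090) x3=(1.4195, -0.9999, 1.4246)
step 8: x0=(-0.8088, -1.6066, -0.1472) x1=(-0.8438, 0.5391, -1.6615) x2=(-0.0880, -1.0193, -0.5947) x3=(1.3004, -0.9953, 1.3256)
step 9: x0=(-0.8143, -1.5439, -0.1332) x1=(-0.8174, 0.4383, -1.5835) x2=(-0.0354, -1.0008, -0.5781) x3=(1.1688, -0.9883, 1.2122)
step 10: x0=(-0.8159, -1.4766, -0.1197) x1=(-0.7851, 0.3279, -1.4946) x2=(0.0176, -0.9801, -0.5595) x3=(1.0261, -0.9790, 1.0860)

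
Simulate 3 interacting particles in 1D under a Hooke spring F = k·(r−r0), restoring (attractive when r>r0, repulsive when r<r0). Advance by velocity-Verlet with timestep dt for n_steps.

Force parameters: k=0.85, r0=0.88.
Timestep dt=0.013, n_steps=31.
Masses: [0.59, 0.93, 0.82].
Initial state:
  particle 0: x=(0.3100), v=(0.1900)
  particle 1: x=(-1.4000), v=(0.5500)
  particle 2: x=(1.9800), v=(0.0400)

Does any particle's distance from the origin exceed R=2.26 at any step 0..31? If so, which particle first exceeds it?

step 0: x0=(0.3100) x1=(-1.4000) x2=(1.9800)
step 1: x0=(0.3125) x1=(-1.3926) x2=(1.9802)
step 2: x0=(0.3149) x1=(-1.3847) x2=(1.9799)
step 3: x0=(0.3174) x1=(-1.3762) x2=(1.9790)
step 4: x0=(0.3198) x1=(-1.3673) x2=(1.9775)
step 5: x0=(0.3222) x1=(-1.3579) x2=(1.9754)
step 6: x0=(0.3247) x1=(-1.3479) x2=(1.9728)
step 7: x0=(0.3271) x1=(-1.3375) x2=(1.9696)
step 8: x0=(0.3295) x1=(-1.3265) x2=(1.9659)
step 9: x0=(0.3319) x1=(-1.3151) x2=(1.9616)
step 10: x0=(0.3343) x1=(-1.3032) x2=(1.9567)
step 11: x0=(0.3367) x1=(-1.2908) x2=(1.9514)
step 12: x0=(0.3391) x1=(-1.2779) x2=(1.9454)
step 13: x0=(0.3415) x1=(-1.2645) x2=(1.9389)
step 14: x0=(0.3439) x1=(-1.2507) x2=(1.9319)
step 15: x0=(0.3463) x1=(-1.2364) x2=(1.9244)
step 16: x0=(0.3487) x1=(-1.2216) x2=(1.9163)
step 17: x0=(0.3511) x1=(-1.2064) x2=(1.9078)
step 18: x0=(0.3535) x1=(-1.1907) x2=(1.8987)
step 19: x0=(0.3559) x1=(-1.1746) x2=(1.8891)
step 20: x0=(0.3583) x1=(-1.1581) x2=(1.8790)
step 21: x0=(0.3607) x1=(-1.1411) x2=(1.8685)
step 22: x0=(0.3630) x1=(-1.1237) x2=(1.8574)
step 23: x0=(0.3654) x1=(-1.1059) x2=(1.8459)
step 24: x0=(0.3678) x1=(-1.0876) x2=(1.8339)
step 25: x0=(0.3702) x1=(-1.0690) x2=(1.8214)
step 26: x0=(0.3726) x1=(-1.0500) x2=(1.8085)
step 27: x0=(0.3751) x1=(-1.0305) x2=(1.7951)
step 28: x0=(0.3775) x1=(-1.0107) x2=(1.7814)
step 29: x0=(0.3799) x1=(-0.9906) x2=(1.7671)
step 30: x0=(0.3823) x1=(-0.9700) x2=(1.7525)
step 31: x0=(0.3847) x1=(-0.9491) x2=(1.7375)

no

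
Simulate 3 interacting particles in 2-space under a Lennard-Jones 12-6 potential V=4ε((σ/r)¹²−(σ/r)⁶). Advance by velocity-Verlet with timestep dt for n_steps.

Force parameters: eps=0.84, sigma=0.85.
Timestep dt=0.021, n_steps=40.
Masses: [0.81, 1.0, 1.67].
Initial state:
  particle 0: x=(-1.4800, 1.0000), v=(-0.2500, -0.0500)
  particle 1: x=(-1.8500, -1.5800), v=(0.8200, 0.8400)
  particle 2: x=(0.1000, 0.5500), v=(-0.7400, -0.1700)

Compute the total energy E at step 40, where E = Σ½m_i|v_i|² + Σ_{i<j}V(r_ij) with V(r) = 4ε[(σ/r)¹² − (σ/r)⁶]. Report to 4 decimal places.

1.1172

step 0: x0=(-1.4800, 1.0000) x1=(-1.8500, -1.5800) x2=(0.1000, 0.5500)
step 1: x0=(-1.4852, 0.9989) x1=(-1.8328, -1.5624) x2=(0.0844, 0.5464)
step 2: x0=(-1.4903, 0.9978) x1=(-1.8156, -1.5447) x2=(0.0688, 0.5429)
step 3: x0=(-1.4952, 0.9967) x1=(-1.7983, -1.5271) x2=(0.0531, 0.5394)
step 4: x0=(-1.5000, 0.9955) x1=(-1.7811, -1.5094) x2=(0.0374, 0.5359)
step 5: x0=(-1.5047, 0.9942) x1=(-1.7639, -1.4917) x2=(0.0215, 0.5324)
step 6: x0=(-1.5092, 0.9929) x1=(-1.7466, -1.4740) x2=(0.0056, 0.5289)
step 7: x0=(-1.5136, 0.9916) x1=(-1.7294, -1.4564) x2=(-0.0103, 0.5254)
step 8: x0=(-1.5178, 0.9902) x1=(-1.7122, -1.4387) x2=(-0.0264, 0.5220)
step 9: x0=(-1.5219, 0.9887) x1=(-1.6949, -1.4210) x2=(-0.0425, 0.5186)
step 10: x0=(-1.5258, 0.9872) x1=(-1.6777, -1.4032) x2=(-0.0587, 0.5152)
step 11: x0=(-1.5295, 0.9856) x1=(-1.6604, -1.3855) x2=(-0.0750, 0.5119)
step 12: x0=(-1.5330, 0.9839) x1=(-1.6432, -1.3678) x2=(-0.0914, 0.5085)
step 13: x0=(-1.5363, 0.9822) x1=(-1.6259, -1.3500) x2=(-0.1079, 0.5052)
step 14: x0=(-1.5394, 0.9803) x1=(-1.6087, -1.3323) x2=(-0.1246, 0.5020)
step 15: x0=(-1.5423, 0.9784) x1=(-1.5914, -1.3145) x2=(-0.1413, 0.4987)
step 16: x0=(-1.5450, 0.9764) x1=(-1.5741, -1.2967) x2=(-0.1581, 0.4955)
step 17: x0=(-1.5474, 0.9743) x1=(-1.5568, -1.2789) x2=(-0.1750, 0.4923)
step 18: x0=(-1.5495, 0.9721) x1=(-1.5395, -1.2610) x2=(-0.1921, 0.4892)
step 19: x0=(-1.5514, 0.9698) x1=(-1.5222, -1.2432) x2=(-0.2094, 0.4861)
step 20: x0=(-1.5530, 0.9674) x1=(-1.5049, -1.2253) x2=(-0.2267, 0.4831)
step 21: x0=(-1.5543, 0.9648) x1=(-1.4876, -1.2074) x2=(-0.2443, 0.4801)
step 22: x0=(-1.5552, 0.9621) x1=(-1.4703, -1.1894) x2=(-0.2620, 0.4772)
step 23: x0=(-1.5557, 0.9592) x1=(-1.4530, -1.1714) x2=(-0.2798, 0.4743)
step 24: x0=(-1.5559, 0.9562) x1=(-1.4356, -1.1534) x2=(-0.2979, 0.4714)
step 25: x0=(-1.5557, 0.9530) x1=(-1.4182, -1.1354) x2=(-0.3162, 0.4687)
step 26: x0=(-1.5550, 0.9495) x1=(-1.4009, -1.1173) x2=(-0.3347, 0.4660)
step 27: x0=(-1.5538, 0.9459) x1=(-1.3835, -1.0991) x2=(-0.3535, 0.4634)
step 28: x0=(-1.5521, 0.9420) x1=(-1.3660, -1.0809) x2=(-0.3725, 0.4608)
step 29: x0=(-1.5498, 0.9379) x1=(-1.3486, -1.0627) x2=(-0.3919, 0.4584)
step 30: x0=(-1.5469, 0.9334) x1=(-1.3311, -1.0443) x2=(-0.4115, 0.4560)
step 31: x0=(-1.5432, 0.9287) x1=(-1.3136, -1.0259) x2=(-0.4315, 0.4538)
step 32: x0=(-1.5388, 0.9235) x1=(-1.2961, -1.0074) x2=(-0.4519, 0.4517)
step 33: x0=(-1.5336, 0.9180) x1=(-1.2785, -0.9888) x2=(-0.4728, 0.4497)
step 34: x0=(-1.5274, 0.9120) x1=(-1.2609, -0.9701) x2=(-0.4941, 0.4479)
step 35: x0=(-1.5202, 0.9056) x1=(-1.2432, -0.9512) x2=(-0.5160, 0.4462)
step 36: x0=(-1.5119, 0.8985) x1=(-1.2255, -0.9322) x2=(-0.5384, 0.4447)
step 37: x0=(-1.5024, 0.8909) x1=(-1.2077, -0.9130) x2=(-0.5614, 0.4434)
step 38: x0=(-1.4918, 0.8827) x1=(-1.1899, -0.8936) x2=(-0.5850, 0.4423)
step 39: x0=(-1.4801, 0.8739) x1=(-1.1720, -0.8739) x2=(-0.6092, 0.4412)
step 40: x0=(-1.4680, 0.8648) x1=(-1.1539, -0.8540) x2=(-0.6336, 0.4402)
step 0 velocities: v0=(-0.2500, -0.0500) v1=(0.8200, 0.8400) v2=(-0.7400, -0.1700)
step 0: KE=1.1967, PE=-0.0694, E=1.1273
step 40 velocities: v0=(0.5616, -0.4262) v1=(0.8603, 0.9579) v2=(-1.1578, -0.0581)
step 40: KE=2.1523, PE=-1.0351, E=1.1172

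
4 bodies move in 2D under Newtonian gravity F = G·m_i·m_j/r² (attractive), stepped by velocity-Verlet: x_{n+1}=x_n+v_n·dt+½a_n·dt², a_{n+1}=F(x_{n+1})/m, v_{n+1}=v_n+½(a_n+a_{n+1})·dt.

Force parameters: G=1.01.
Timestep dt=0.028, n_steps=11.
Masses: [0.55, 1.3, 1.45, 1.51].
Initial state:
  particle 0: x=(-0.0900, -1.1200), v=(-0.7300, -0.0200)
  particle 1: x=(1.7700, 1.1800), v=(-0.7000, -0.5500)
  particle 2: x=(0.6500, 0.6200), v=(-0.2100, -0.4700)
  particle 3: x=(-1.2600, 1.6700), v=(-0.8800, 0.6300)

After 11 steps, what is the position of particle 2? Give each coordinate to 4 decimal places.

(0.6095, 0.4957)

step 0: x0=(-0.0900, -1.1200) x1=(1.7700, 1.1800) x2=(0.6500, 0.6200) x3=(-1.2600, 1.6700)
step 1: x0=(-0.1104, -1.1203) x1=(1.7500, 1.1644) x2=(0.6443, 0.6070) x3=(-1.2845, 1.6876)
step 2: x0=(-0.1306, -1.1201) x1=(1.7292, 1.1485) x2=(0.6389, 0.5943) x3=(-1.3086, 1.7049)
step 3: x0=(-0.1506, -1.1194) x1=(1.7075, 1.1322) x2=(0.6339, 0.5819) x3=(-1.3324, 1.7221)
step 4: x0=(-0.1705, -1.1182) x1=(1.6850, 1.1155) x2=(0.6292, 0.5699) x3=(-1.3559, 1.7391)
step 5: x0=(-0.1902, -1.1165) x1=(1.6616, 1.0985) x2=(0.6250, 0.5581) x3=(-1.3791, 1.7560)
step 6: x0=(-0.2098, -1.1142) x1=(1.6373, 1.0810) x2=(0.6211, 0.5468) x3=(-1.4020, 1.7727)
step 7: x0=(-0.2291, -1.1115) x1=(1.6120, 1.0632) x2=(0.6178, 0.5358) x3=(-1.4246, 1.7892)
step 8: x0=(-0.2483, -1.1083) x1=(1.5858, 1.0448) x2=(0.6149, 0.5251) x3=(-1.4469, 1.8055)
step 9: x0=(-0.2673, -1.1045) x1=(1.5587, 1.0261) x2=(0.6125, 0.5149) x3=(-1.4689, 1.8217)
step 10: x0=(-0.2860, -1.1003) x1=(1.5305, 1.0068) x2=(0.6107, 0.5051) x3=(-1.4907, 1.8377)
step 11: x0=(-0.3046, -1.0955) x1=(1.5012, 0.9870) x2=(0.6095, 0.4957) x3=(-1.5122, 1.8535)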